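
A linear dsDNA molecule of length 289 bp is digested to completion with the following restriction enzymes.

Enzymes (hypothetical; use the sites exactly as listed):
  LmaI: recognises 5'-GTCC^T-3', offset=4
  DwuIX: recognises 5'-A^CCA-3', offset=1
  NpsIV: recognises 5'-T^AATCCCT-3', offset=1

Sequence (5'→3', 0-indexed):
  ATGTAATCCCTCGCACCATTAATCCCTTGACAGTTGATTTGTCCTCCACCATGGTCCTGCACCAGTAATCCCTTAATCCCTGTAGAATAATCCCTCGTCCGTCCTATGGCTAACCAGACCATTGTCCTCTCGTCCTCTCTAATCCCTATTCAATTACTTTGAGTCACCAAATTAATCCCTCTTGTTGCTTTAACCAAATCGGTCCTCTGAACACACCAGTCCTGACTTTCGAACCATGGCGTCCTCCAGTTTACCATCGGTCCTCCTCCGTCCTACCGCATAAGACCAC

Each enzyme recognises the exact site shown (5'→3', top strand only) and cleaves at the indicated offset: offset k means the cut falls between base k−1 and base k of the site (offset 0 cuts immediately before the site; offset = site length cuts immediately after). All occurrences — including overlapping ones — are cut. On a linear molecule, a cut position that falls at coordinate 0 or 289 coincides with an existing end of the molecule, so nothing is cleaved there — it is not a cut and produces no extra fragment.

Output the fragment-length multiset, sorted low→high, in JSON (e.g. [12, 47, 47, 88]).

[4,4,4,4,5,5,5,5,7,7,8,8,9,9,9,9,10,10,10,11,11,11,12,12,14,16,20,24,26]

Site scan:
  LmaI GTCCT/4: at [40, 53, 100, 123, 131, 201, 218, 240, 259, 269] ⇒ [44, 57, 104, 127, 135, 205, 222, 244, 263, 273]
  DwuIX ACCA/1: at [14, 47, 60, 112, 117, 165, 192, 214, 232, 252, 284] ⇒ [15, 48, 61, 113, 118, 166, 193, 215, 233, 253, 285]
  NpsIV TAATCCCT/1: at [3, 19, 65, 73, 87, 139, 172] ⇒ [4, 20, 66, 74, 88, 140, 173]

All cut coordinates (distinct, sorted): [4, 15, 20, 44, 48, 57, 61, 66, 74, 88, 104, 113, 118, 127, 135, 140, 166, 173, 193, 205, 215, 222, 233, 244, 253, 263, 273, 285]

Fragment lengths:
  [0,4): 4 bp
  [4,15): 11 bp
  [15,20): 5 bp
  [20,44): 24 bp
  [44,48): 4 bp
  [48,57): 9 bp
  [57,61): 4 bp
  [61,66): 5 bp
  [66,74): 8 bp
  [74,88): 14 bp
  [88,104): 16 bp
  [104,113): 9 bp
  [113,118): 5 bp
  [118,127): 9 bp
  [127,135): 8 bp
  [135,140): 5 bp
  [140,166): 26 bp
  [166,173): 7 bp
  [173,193): 20 bp
  [193,205): 12 bp
  [205,215): 10 bp
  [215,222): 7 bp
  [222,233): 11 bp
  [233,244): 11 bp
  [244,253): 9 bp
  [253,263): 10 bp
  [263,273): 10 bp
  [273,285): 12 bp
  [285,289): 4 bp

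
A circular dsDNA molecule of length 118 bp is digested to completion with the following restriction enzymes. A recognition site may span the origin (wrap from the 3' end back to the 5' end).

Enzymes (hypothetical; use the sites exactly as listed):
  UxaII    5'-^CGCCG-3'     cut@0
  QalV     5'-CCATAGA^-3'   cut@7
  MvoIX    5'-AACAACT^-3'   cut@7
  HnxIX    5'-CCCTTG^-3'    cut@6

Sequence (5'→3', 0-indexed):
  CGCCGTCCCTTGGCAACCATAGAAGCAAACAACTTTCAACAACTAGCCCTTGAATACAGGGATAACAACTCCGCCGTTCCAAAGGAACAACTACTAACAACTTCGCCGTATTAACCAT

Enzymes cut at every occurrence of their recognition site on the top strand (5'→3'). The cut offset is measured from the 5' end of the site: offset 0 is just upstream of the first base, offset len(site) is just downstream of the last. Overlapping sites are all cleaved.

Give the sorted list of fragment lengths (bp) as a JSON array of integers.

[1,1,8,10,10,11,11,12,15,18,21]

Scan for sites:
  UxaII CGCCG/0: at [0, 71, 103] ⇒ [0, 71, 103]
  QalV CCATAGA/7: at [16] ⇒ [23]
  MvoIX AACAACT/7: at [27, 37, 63, 85, 95] ⇒ [34, 44, 70, 92, 102]
  HnxIX CCCTTG/6: at [6, 46] ⇒ [12, 52]

Pooled cuts: [0, 12, 23, 34, 44, 52, 70, 71, 92, 102, 103]

Fragments:
  0→12: 12 bp
  12→23: 11 bp
  23→34: 11 bp
  34→44: 10 bp
  44→52: 8 bp
  52→70: 18 bp
  70→71: 1 bp
  71→92: 21 bp
  92→102: 10 bp
  102→103: 1 bp
  103→0 (wrap): 118-103+0 = 15 bp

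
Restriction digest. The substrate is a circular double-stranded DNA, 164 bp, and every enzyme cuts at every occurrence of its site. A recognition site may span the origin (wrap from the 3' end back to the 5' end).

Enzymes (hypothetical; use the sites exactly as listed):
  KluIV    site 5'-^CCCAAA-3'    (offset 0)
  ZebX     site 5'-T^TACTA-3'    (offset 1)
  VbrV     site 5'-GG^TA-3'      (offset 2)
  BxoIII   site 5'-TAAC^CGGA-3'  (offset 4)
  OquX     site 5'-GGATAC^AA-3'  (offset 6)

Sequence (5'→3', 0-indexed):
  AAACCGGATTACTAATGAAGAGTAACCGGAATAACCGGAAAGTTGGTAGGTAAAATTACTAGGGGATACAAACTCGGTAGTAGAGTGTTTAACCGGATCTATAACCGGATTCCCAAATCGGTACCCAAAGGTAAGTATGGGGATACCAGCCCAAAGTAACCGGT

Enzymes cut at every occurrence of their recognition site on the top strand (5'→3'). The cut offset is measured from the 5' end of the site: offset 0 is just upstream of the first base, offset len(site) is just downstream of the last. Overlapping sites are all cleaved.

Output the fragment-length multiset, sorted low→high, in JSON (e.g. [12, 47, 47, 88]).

[2,4,6,6,8,8,9,10,10,11,12,13,14,16,17,18]

Scan for sites:
  KluIV CCCAAA/0: at [111, 123, 149] ⇒ [111, 123, 149]
  ZebX TTACTA/1: at [8, 55] ⇒ [9, 56]
  VbrV GGTA/2: at [44, 48, 75, 119, 129, 161] ⇒ [46, 50, 77, 121, 131, 163]
  BxoIII TAACCGGA/4: at [22, 31, 89, 101] ⇒ [26, 35, 93, 105]
  OquX GGATACAA/6: at [63] ⇒ [69]

Pooled cuts: [9, 26, 35, 46, 50, 56, 69, 77, 93, 105, 111, 121, 123, 131, 149, 163]

Fragments:
  9→26: 17 bp
  26→35: 9 bp
  35→46: 11 bp
  46→50: 4 bp
  50→56: 6 bp
  56→69: 13 bp
  69→77: 8 bp
  77→93: 16 bp
  93→105: 12 bp
  105→111: 6 bp
  111→121: 10 bp
  121→123: 2 bp
  123→131: 8 bp
  131→149: 18 bp
  149→163: 14 bp
  163→9 (wrap): 164-163+9 = 10 bp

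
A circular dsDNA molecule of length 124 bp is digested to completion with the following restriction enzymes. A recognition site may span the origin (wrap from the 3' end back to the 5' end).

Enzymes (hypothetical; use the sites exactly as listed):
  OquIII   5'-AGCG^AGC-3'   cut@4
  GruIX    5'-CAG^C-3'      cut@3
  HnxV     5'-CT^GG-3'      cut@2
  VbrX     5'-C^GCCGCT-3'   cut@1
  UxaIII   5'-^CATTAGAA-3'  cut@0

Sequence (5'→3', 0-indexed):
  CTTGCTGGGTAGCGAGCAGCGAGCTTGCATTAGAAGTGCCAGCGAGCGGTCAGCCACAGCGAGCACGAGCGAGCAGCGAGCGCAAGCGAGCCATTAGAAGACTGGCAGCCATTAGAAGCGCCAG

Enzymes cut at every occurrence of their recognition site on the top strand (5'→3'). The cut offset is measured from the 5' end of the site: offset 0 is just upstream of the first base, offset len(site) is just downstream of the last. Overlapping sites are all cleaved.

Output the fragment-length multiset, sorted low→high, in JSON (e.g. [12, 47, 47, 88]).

[1,2,2,2,2,3,5,5,5,6,6,6,8,9,10,10,12,15,15]

Scan for sites:
  OquIII (AGCGAGC, off=4): starts [10, 17, 40, 57, 67, 74, 84] → cuts [14, 21, 44, 61, 71, 78, 88]
  GruIX (CAGC, off=3): starts [16, 39, 50, 56, 73, 105, 121] → cuts [0, 19, 42, 53, 59, 76, 108]
  HnxV (CTGG, off=2): starts [4, 101] → cuts [6, 103]
  VbrX (CGCCGCT, off=1): no sites
  UxaIII (CATTAGAA, off=0): starts [27, 91, 109] → cuts [27, 91, 109]

Pooled cuts: [0, 6, 14, 19, 21, 27, 42, 44, 53, 59, 61, 71, 76, 78, 88, 91, 103, 108, 109]

Fragment lengths:
  0→6: 6 bp
  6→14: 8 bp
  14→19: 5 bp
  19→21: 2 bp
  21→27: 6 bp
  27→42: 15 bp
  42→44: 2 bp
  44→53: 9 bp
  53→59: 6 bp
  59→61: 2 bp
  61→71: 10 bp
  71→76: 5 bp
  76→78: 2 bp
  78→88: 10 bp
  88→91: 3 bp
  91→103: 12 bp
  103→108: 5 bp
  108→109: 1 bp
  109→0 (wrap): 124-109+0 = 15 bp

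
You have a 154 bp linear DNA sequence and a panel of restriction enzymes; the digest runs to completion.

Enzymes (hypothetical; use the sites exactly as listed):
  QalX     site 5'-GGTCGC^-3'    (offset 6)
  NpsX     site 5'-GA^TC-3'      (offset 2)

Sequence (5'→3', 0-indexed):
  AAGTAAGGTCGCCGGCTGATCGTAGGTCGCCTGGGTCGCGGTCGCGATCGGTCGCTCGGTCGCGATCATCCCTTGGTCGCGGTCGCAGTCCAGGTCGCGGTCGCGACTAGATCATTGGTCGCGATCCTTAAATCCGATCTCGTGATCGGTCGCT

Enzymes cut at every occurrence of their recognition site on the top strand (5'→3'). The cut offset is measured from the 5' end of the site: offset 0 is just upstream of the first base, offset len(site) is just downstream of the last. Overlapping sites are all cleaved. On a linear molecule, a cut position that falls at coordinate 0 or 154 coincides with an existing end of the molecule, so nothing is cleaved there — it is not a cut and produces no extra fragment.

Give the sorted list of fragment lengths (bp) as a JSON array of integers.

Per-enzyme occurrences:
  QalX GGTCGC/6: at [6, 24, 33, 39, 49, 57, 74, 80, 92, 98, 116, 147] ⇒ [12, 30, 39, 45, 55, 63, 80, 86, 98, 104, 122, 153]
  NpsX GATC/2: at [17, 45, 63, 109, 122, 135, 143] ⇒ [19, 47, 65, 111, 124, 137, 145]

Pooled cuts: [12, 19, 30, 39, 45, 47, 55, 63, 65, 80, 86, 98, 104, 111, 122, 124, 137, 145, 153]

Fragments:
  [0,12): 12 bp
  [12,19): 7 bp
  [19,30): 11 bp
  [30,39): 9 bp
  [39,45): 6 bp
  [45,47): 2 bp
  [47,55): 8 bp
  [55,63): 8 bp
  [63,65): 2 bp
  [65,80): 15 bp
  [80,86): 6 bp
  [86,98): 12 bp
  [98,104): 6 bp
  [104,111): 7 bp
  [111,122): 11 bp
  [122,124): 2 bp
  [124,137): 13 bp
  [137,145): 8 bp
  [145,153): 8 bp
  [153,154): 1 bp

[1,2,2,2,6,6,6,7,7,8,8,8,8,9,11,11,12,12,13,15]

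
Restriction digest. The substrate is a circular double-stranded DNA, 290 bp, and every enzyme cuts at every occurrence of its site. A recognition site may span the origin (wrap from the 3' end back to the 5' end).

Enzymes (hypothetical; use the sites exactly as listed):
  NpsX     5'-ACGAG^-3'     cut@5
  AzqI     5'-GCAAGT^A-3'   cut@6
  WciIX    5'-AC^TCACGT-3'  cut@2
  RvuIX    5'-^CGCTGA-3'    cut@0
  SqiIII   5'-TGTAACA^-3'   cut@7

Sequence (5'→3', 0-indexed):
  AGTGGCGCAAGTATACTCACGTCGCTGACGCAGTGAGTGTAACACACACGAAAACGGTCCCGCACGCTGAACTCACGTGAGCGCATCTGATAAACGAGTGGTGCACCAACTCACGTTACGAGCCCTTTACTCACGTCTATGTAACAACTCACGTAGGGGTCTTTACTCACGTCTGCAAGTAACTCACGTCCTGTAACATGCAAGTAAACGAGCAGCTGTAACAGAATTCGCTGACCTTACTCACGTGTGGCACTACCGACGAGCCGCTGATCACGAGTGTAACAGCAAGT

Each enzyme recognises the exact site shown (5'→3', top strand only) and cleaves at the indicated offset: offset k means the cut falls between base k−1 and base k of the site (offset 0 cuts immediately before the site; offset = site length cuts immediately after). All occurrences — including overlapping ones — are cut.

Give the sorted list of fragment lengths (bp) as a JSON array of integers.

[1,2,3,4,5,6,6,7,7,7,8,8,11,12,12,12,12,13,14,15,16,18,20,22,23,26]

Scan for sites:
  NpsX (ACGAG, off=5): starts [93, 117, 207, 258, 272] → cuts [98, 122, 212, 263, 277]
  AzqI (GCAAGTA, off=6): starts [6, 174, 199, 284] → cuts [0, 12, 180, 205]
  WciIX (ACTCACGT, off=2): starts [14, 70, 108, 128, 146, 164, 181, 238] → cuts [16, 72, 110, 130, 148, 166, 183, 240]
  RvuIX (CGCTGA, off=0): starts [22, 64, 228, 264] → cuts [22, 64, 228, 264]
  SqiIII (TGTAACA, off=7): starts [37, 139, 191, 216, 277] → cuts [44, 146, 198, 223, 284]

Pooled cuts: [0, 12, 16, 22, 44, 64, 72, 98, 110, 122, 130, 146, 148, 166, 180, 183, 198, 205, 212, 223, 228, 240, 263, 264, 277, 284]

Fragments:
  0→12: 12 bp
  12→16: 4 bp
  16→22: 6 bp
  22→44: 22 bp
  44→64: 20 bp
  64→72: 8 bp
  72→98: 26 bp
  98→110: 12 bp
  110→122: 12 bp
  122→130: 8 bp
  130→146: 16 bp
  146→148: 2 bp
  148→166: 18 bp
  166→180: 14 bp
  180→183: 3 bp
  183→198: 15 bp
  198→205: 7 bp
  205→212: 7 bp
  212→223: 11 bp
  223→228: 5 bp
  228→240: 12 bp
  240→263: 23 bp
  263→264: 1 bp
  264→277: 13 bp
  277→284: 7 bp
  284→0 (wrap): 290-284+0 = 6 bp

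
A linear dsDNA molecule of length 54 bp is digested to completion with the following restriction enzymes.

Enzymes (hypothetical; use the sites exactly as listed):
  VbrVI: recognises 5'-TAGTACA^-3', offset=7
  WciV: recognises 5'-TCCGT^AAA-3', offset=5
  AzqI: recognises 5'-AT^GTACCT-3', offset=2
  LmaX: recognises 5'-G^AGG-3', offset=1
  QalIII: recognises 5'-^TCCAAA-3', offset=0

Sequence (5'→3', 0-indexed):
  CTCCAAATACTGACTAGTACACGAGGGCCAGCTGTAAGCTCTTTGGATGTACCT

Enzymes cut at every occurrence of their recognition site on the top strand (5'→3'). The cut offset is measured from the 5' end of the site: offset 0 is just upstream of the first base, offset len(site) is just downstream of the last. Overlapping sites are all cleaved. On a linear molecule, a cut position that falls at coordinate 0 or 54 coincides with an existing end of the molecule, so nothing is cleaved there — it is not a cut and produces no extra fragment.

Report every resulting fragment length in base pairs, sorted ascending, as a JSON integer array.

[1,2,6,20,25]

Site scan:
  VbrVI TAGTACA/7: at [14] ⇒ [21]
  WciV (TCCGTAAA, off=5): no sites
  AzqI ATGTACCT/2: at [46] ⇒ [48]
  LmaX GAGG/1: at [22] ⇒ [23]
  QalIII TCCAAA/0: at [1] ⇒ [1]

All cut coordinates (distinct, sorted): [1, 21, 23, 48]

Fragments:
  [0,1): 1 bp
  [1,21): 20 bp
  [21,23): 2 bp
  [23,48): 25 bp
  [48,54): 6 bp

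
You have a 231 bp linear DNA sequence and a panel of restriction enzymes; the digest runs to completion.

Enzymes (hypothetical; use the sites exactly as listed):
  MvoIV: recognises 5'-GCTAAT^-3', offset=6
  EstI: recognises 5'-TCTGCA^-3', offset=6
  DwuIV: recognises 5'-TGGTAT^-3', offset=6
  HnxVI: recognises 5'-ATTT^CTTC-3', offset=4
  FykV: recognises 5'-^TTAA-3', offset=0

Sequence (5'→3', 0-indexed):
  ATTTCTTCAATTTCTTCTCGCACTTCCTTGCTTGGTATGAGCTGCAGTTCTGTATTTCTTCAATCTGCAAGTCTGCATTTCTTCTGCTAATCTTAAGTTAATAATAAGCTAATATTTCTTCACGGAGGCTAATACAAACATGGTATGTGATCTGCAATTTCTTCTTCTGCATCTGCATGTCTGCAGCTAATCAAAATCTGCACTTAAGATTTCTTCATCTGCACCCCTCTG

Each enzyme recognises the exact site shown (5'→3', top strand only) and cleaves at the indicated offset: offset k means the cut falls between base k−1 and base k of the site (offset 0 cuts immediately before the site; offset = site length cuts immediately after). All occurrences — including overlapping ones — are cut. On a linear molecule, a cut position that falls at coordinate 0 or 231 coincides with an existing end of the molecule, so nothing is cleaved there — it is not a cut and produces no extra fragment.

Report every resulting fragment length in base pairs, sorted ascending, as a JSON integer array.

Site scan:
  MvoIV GCTAAT/6: at [85, 107, 127, 185] ⇒ [91, 113, 133, 191]
  EstI TCTGCA/6: at [63, 71, 150, 165, 171, 179, 196, 217] ⇒ [69, 77, 156, 171, 177, 185, 202, 223]
  DwuIV TGGTAT/6: at [32, 140] ⇒ [38, 146]
  HnxVI ATTTCTTC/4: at [0, 9, 53, 76, 113, 156, 208] ⇒ [4, 13, 57, 80, 117, 160, 212]
  FykV TTAA/0: at [92, 97, 203] ⇒ [92, 97, 203]

All cut coordinates (distinct, sorted): [4, 13, 38, 57, 69, 77, 80, 91, 92, 97, 113, 117, 133, 146, 156, 160, 171, 177, 185, 191, 202, 203, 212, 223]

Fragment lengths:
  [0,4): 4 bp
  [4,13): 9 bp
  [13,38): 25 bp
  [38,57): 19 bp
  [57,69): 12 bp
  [69,77): 8 bp
  [77,80): 3 bp
  [80,91): 11 bp
  [91,92): 1 bp
  [92,97): 5 bp
  [97,113): 16 bp
  [113,117): 4 bp
  [117,133): 16 bp
  [133,146): 13 bp
  [146,156): 10 bp
  [156,160): 4 bp
  [160,171): 11 bp
  [171,177): 6 bp
  [177,185): 8 bp
  [185,191): 6 bp
  [191,202): 11 bp
  [202,203): 1 bp
  [203,212): 9 bp
  [212,223): 11 bp
  [223,231): 8 bp

[1,1,3,4,4,4,5,6,6,8,8,8,9,9,10,11,11,11,11,12,13,16,16,19,25]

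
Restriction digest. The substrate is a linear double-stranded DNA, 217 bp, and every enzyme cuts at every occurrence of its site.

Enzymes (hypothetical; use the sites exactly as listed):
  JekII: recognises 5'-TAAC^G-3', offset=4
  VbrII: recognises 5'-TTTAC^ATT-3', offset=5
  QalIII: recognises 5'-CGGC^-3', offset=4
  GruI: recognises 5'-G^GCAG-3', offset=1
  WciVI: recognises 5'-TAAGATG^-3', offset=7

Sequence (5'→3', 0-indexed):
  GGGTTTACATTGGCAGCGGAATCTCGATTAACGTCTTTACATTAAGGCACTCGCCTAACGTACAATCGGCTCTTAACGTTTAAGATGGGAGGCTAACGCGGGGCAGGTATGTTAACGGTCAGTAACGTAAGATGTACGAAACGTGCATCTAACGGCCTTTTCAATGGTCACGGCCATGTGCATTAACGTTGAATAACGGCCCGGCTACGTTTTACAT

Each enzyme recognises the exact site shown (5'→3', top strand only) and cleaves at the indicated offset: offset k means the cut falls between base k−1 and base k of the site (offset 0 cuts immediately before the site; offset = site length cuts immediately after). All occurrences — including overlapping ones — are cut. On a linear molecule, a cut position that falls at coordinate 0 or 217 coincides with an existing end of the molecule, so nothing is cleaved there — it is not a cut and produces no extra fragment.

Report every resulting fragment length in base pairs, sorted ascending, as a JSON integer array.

Scan for sites:
  JekII (TAACG, off=4): starts [28, 55, 73, 93, 112, 122, 149, 183, 193] → cuts [32, 59, 77, 97, 116, 126, 153, 187, 197]
  VbrII (TTTACATT, off=5): starts [3, 35] → cuts [8, 40]
  QalIII (CGGC, off=4): starts [66, 152, 170, 196, 201] → cuts [70, 156, 174, 200, 205]
  GruI (GGCAG, off=1): starts [11, 101] → cuts [12, 102]
  WciVI (TAAGATG, off=7): starts [80, 127] → cuts [87, 134]

All cut coordinates (distinct, sorted): [8, 12, 32, 40, 59, 70, 77, 87, 97, 102, 116, 126, 134, 153, 156, 174, 187, 197, 200, 205]

Fragment lengths:
  [0,8): 8 bp
  [8,12): 4 bp
  [12,32): 20 bp
  [32,40): 8 bp
  [40,59): 19 bp
  [59,70): 11 bp
  [70,77): 7 bp
  [77,87): 10 bp
  [87,97): 10 bp
  [97,102): 5 bp
  [102,116): 14 bp
  [116,126): 10 bp
  [126,134): 8 bp
  [134,153): 19 bp
  [153,156): 3 bp
  [156,174): 18 bp
  [174,187): 13 bp
  [187,197): 10 bp
  [197,200): 3 bp
  [200,205): 5 bp
  [205,217): 12 bp

[3,3,4,5,5,7,8,8,8,10,10,10,10,11,12,13,14,18,19,19,20]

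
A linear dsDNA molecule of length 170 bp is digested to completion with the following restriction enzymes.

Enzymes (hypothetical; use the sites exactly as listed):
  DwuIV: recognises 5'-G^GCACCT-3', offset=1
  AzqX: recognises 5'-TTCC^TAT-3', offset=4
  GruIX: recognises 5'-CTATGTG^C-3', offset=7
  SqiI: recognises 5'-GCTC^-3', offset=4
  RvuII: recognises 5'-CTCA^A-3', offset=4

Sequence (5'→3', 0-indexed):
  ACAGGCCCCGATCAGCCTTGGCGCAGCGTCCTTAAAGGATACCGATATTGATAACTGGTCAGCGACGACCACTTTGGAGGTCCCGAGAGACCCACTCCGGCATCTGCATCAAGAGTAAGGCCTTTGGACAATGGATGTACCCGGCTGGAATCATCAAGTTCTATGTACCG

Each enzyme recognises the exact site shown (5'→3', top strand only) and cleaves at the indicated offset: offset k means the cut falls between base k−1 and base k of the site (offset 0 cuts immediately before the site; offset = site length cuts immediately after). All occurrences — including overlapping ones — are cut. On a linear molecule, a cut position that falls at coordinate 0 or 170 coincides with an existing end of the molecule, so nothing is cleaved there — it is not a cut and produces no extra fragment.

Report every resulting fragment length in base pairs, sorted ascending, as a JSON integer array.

Per-enzyme occurrences:
  DwuIV (GGCACCT, off=1): no sites
  AzqX (TTCCTAT, off=4): no sites
  GruIX (CTATGTGC, off=7): no sites
  SqiI (GCTC, off=4): no sites
  RvuII (CTCAA, off=4): no sites

Pooled cuts: ∅

Fragments:
  no cuts → one linear fragment of 170 bp

[170]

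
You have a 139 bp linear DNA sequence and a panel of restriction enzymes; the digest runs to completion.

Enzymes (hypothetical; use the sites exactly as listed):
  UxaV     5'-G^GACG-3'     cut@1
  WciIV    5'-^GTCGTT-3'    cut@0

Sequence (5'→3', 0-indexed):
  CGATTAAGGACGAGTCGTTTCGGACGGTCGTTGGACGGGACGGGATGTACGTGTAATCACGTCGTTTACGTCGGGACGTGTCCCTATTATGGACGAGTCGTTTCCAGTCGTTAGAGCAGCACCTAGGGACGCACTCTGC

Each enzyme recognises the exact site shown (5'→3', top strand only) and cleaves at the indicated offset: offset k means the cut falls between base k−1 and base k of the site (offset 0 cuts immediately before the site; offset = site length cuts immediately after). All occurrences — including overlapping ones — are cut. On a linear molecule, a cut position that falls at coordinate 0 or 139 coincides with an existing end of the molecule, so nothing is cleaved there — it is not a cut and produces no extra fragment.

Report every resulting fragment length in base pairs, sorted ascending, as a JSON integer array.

Site scan:
  UxaV GGACG/1: at [7, 21, 32, 37, 73, 90, 126] ⇒ [8, 22, 33, 38, 74, 91, 127]
  WciIV GTCGTT/0: at [13, 26, 60, 96, 106] ⇒ [13, 26, 60, 96, 106]

Pooled cuts: [8, 13, 22, 26, 33, 38, 60, 74, 91, 96, 106, 127]

Fragments:
  [0,8): 8 bp
  [8,13): 5 bp
  [13,22): 9 bp
  [22,26): 4 bp
  [26,33): 7 bp
  [33,38): 5 bp
  [38,60): 22 bp
  [60,74): 14 bp
  [74,91): 17 bp
  [91,96): 5 bp
  [96,106): 10 bp
  [106,127): 21 bp
  [127,139): 12 bp

[4,5,5,5,7,8,9,10,12,14,17,21,22]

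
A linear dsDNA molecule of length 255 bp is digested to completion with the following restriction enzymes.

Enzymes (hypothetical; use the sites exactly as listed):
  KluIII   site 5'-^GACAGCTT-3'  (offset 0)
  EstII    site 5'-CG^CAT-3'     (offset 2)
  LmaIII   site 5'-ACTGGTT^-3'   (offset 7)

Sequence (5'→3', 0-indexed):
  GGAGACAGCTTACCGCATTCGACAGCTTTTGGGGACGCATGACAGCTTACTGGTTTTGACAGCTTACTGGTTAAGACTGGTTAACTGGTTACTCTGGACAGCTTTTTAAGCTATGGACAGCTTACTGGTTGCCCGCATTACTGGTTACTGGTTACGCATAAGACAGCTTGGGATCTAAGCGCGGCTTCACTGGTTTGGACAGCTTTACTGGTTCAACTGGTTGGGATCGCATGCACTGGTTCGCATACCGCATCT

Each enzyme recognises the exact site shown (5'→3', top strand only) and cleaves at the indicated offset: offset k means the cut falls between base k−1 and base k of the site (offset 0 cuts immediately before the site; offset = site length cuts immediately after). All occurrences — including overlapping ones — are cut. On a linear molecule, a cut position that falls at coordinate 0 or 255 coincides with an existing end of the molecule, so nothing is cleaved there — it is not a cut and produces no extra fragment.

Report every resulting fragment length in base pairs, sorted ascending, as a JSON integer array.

[2,2,2,3,3,3,5,5,5,5,6,7,7,7,8,9,10,11,12,12,15,15,15,16,17,19,34]

Scan for sites:
  KluIII GACAGCTT/0: at [3, 20, 40, 57, 96, 115, 161, 197] ⇒ [3, 20, 40, 57, 96, 115, 161, 197]
  EstII CGCAT/2: at [13, 35, 133, 154, 227, 241, 248] ⇒ [15, 37, 135, 156, 229, 243, 250]
  LmaIII ACTGGTT/7: at [48, 65, 75, 83, 123, 139, 146, 188, 206, 215, 234] ⇒ [55, 72, 82, 90, 130, 146, 153, 195, 213, 222, 241]

All cut coordinates (distinct, sorted): [3, 15, 20, 37, 40, 55, 57, 72, 82, 90, 96, 115, 130, 135, 146, 153, 156, 161, 195, 197, 213, 222, 229, 241, 243, 250]

Fragment lengths:
  [0,3): 3 bp
  [3,15): 12 bp
  [15,20): 5 bp
  [20,37): 17 bp
  [37,40): 3 bp
  [40,55): 15 bp
  [55,57): 2 bp
  [57,72): 15 bp
  [72,82): 10 bp
  [82,90): 8 bp
  [90,96): 6 bp
  [96,115): 19 bp
  [115,130): 15 bp
  [130,135): 5 bp
  [135,146): 11 bp
  [146,153): 7 bp
  [153,156): 3 bp
  [156,161): 5 bp
  [161,195): 34 bp
  [195,197): 2 bp
  [197,213): 16 bp
  [213,222): 9 bp
  [222,229): 7 bp
  [229,241): 12 bp
  [241,243): 2 bp
  [243,250): 7 bp
  [250,255): 5 bp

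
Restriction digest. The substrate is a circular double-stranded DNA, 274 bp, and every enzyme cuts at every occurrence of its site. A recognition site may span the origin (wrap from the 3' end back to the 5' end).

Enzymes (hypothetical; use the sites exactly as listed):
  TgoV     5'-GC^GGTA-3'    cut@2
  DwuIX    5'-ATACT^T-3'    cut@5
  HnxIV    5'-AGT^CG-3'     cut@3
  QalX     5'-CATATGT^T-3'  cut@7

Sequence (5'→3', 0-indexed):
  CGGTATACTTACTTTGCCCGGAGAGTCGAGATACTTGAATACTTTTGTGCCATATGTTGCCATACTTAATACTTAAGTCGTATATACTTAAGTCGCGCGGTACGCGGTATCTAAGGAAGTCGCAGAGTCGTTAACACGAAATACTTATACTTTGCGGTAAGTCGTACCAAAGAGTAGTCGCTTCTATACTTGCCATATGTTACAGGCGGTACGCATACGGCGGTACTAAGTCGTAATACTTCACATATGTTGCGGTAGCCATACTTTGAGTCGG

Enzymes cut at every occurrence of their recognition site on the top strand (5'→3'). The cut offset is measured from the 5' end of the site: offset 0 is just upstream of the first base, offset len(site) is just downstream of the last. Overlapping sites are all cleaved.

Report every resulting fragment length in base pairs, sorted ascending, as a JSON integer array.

[3,4,4,5,5,5,6,6,7,7,7,7,8,8,8,9,9,9,10,10,10,10,12,12,14,14,15,16,17,17]

Site scan:
  TgoV GCGGTA/2: at [96, 103, 153, 205, 219, 251, 273] ⇒ [1, 98, 105, 155, 207, 221, 253]
  DwuIX ATACTT/5: at [4, 30, 38, 61, 68, 83, 140, 146, 185, 235, 260] ⇒ [9, 35, 43, 66, 73, 88, 145, 151, 190, 240, 265]
  HnxIV AGTCG/3: at [23, 75, 90, 117, 125, 159, 175, 228, 268] ⇒ [26, 78, 93, 120, 128, 162, 178, 231, 271]
  QalX CATATGTT/7: at [50, 193, 243] ⇒ [57, 200, 250]

All cut coordinates (distinct, sorted): [1, 9, 26, 35, 43, 57, 66, 73, 78, 88, 93, 98, 105, 120, 128, 145, 151, 155, 162, 178, 190, 200, 207, 221, 231, 240, 250, 253, 265, 271]

Fragments:
  1→9: 8 bp
  9→26: 17 bp
  26→35: 9 bp
  35→43: 8 bp
  43→57: 14 bp
  57→66: 9 bp
  66→73: 7 bp
  73→78: 5 bp
  78→88: 10 bp
  88→93: 5 bp
  93→98: 5 bp
  98→105: 7 bp
  105→120: 15 bp
  120→128: 8 bp
  128→145: 17 bp
  145→151: 6 bp
  151→155: 4 bp
  155→162: 7 bp
  162→178: 16 bp
  178→190: 12 bp
  190→200: 10 bp
  200→207: 7 bp
  207→221: 14 bp
  221→231: 10 bp
  231→240: 9 bp
  240→250: 10 bp
  250→253: 3 bp
  253→265: 12 bp
  265→271: 6 bp
  271→1 (wrap): 274-271+1 = 4 bp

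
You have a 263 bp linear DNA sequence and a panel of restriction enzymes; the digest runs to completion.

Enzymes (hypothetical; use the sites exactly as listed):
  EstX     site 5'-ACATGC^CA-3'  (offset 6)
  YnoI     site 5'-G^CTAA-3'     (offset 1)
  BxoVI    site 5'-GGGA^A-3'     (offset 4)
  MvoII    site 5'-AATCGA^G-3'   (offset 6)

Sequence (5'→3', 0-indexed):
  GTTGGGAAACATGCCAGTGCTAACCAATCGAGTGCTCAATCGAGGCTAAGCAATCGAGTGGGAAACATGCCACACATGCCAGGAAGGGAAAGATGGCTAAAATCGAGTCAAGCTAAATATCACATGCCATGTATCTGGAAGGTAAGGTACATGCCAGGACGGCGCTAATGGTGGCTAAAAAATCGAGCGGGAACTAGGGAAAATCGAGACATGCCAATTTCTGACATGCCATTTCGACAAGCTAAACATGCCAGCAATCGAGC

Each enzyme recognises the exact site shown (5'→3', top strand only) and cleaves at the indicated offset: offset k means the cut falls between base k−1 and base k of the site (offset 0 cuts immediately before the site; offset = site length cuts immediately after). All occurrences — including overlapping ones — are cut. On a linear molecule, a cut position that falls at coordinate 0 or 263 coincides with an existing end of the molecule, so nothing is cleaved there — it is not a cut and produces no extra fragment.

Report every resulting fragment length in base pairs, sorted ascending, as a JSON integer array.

Site scan:
  EstX ACATGCCA/6: at [8, 64, 73, 121, 148, 208, 223, 245] ⇒ [14, 70, 79, 127, 154, 214, 229, 251]
  YnoI GCTAA/1: at [18, 44, 95, 111, 163, 173, 240] ⇒ [19, 45, 96, 112, 164, 174, 241]
  BxoVI GGGAA/4: at [3, 59, 85, 188, 196] ⇒ [7, 63, 89, 192, 200]
  MvoII AATCGAG/6: at [25, 37, 51, 100, 180, 201, 255] ⇒ [31, 43, 57, 106, 186, 207, 261]

Pooled cuts: [7, 14, 19, 31, 43, 45, 57, 63, 70, 79, 89, 96, 106, 112, 127, 154, 164, 174, 186, 192, 200, 207, 214, 229, 241, 251, 261]

Fragment lengths:
  [0,7): 7 bp
  [7,14): 7 bp
  [14,19): 5 bp
  [19,31): 12 bp
  [31,43): 12 bp
  [43,45): 2 bp
  [45,57): 12 bp
  [57,63): 6 bp
  [63,70): 7 bp
  [70,79): 9 bp
  [79,89): 10 bp
  [89,96): 7 bp
  [96,106): 10 bp
  [106,112): 6 bp
  [112,127): 15 bp
  [127,154): 27 bp
  [154,164): 10 bp
  [164,174): 10 bp
  [174,186): 12 bp
  [186,192): 6 bp
  [192,200): 8 bp
  [200,207): 7 bp
  [207,214): 7 bp
  [214,229): 15 bp
  [229,241): 12 bp
  [241,251): 10 bp
  [251,261): 10 bp
  [261,263): 2 bp

[2,2,5,6,6,6,7,7,7,7,7,7,8,9,10,10,10,10,10,10,12,12,12,12,12,15,15,27]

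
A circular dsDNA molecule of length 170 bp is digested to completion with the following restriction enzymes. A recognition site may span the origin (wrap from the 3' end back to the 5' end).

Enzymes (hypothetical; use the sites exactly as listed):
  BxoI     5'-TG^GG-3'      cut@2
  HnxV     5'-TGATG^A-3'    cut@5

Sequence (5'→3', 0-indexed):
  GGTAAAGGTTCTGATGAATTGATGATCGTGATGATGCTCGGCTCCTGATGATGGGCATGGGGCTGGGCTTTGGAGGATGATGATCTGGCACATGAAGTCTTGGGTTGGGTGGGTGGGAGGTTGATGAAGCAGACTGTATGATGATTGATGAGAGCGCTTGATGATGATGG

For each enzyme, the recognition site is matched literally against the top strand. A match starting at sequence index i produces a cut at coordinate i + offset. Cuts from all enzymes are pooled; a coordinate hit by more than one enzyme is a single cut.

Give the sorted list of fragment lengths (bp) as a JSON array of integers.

[3,3,3,4,4,5,6,6,7,8,9,11,13,17,17,17,17,20]

Per-enzyme occurrences:
  BxoI (TGGG, off=2): starts [51, 57, 63, 100, 105, 109, 113, 167] → cuts [53, 59, 65, 102, 107, 111, 115, 169]
  HnxV (TGATGA, off=5): starts [11, 19, 28, 45, 77, 121, 138, 145, 158, 161] → cuts [16, 24, 33, 50, 82, 126, 143, 150, 163, 166]

Pooled cuts: [16, 24, 33, 50, 53, 59, 65, 82, 102, 107, 111, 115, 126, 143, 150, 163, 166, 169]

Fragments:
  16→24: 8 bp
  24→33: 9 bp
  33→50: 17 bp
  50→53: 3 bp
  53→59: 6 bp
  59→65: 6 bp
  65→82: 17 bp
  82→102: 20 bp
  102→107: 5 bp
  107→111: 4 bp
  111→115: 4 bp
  115→126: 11 bp
  126→143: 17 bp
  143→150: 7 bp
  150→163: 13 bp
  163→166: 3 bp
  166→169: 3 bp
  169→16 (wrap): 170-169+16 = 17 bp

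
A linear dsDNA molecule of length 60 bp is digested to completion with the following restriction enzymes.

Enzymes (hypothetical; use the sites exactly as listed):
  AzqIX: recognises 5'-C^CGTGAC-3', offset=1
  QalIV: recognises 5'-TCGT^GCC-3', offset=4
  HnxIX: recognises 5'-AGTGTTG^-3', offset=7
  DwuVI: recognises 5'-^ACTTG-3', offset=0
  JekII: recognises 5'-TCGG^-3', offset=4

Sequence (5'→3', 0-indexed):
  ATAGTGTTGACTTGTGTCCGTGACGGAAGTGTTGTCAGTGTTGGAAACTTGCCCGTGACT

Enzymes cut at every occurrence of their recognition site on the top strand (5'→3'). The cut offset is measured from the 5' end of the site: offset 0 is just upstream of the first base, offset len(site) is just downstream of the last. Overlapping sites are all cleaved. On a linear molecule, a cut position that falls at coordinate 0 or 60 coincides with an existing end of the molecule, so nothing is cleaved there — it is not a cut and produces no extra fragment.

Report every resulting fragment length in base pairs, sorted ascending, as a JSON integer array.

[3,7,7,9,9,9,16]

Site scan:
  AzqIX (CCGTGAC, off=1): starts [17, 52] → cuts [18, 53]
  QalIV (TCGTGCC, off=4): no sites
  HnxIX (AGTGTTG, off=7): starts [2, 27, 36] → cuts [9, 34, 43]
  DwuVI (ACTTG, off=0): starts [9, 46] → cuts [9, 46]
  JekII (TCGG, off=4): no sites

Pooled cuts: [9, 18, 34, 43, 46, 53]

Fragment lengths:
  [0,9): 9 bp
  [9,18): 9 bp
  [18,34): 16 bp
  [34,43): 9 bp
  [43,46): 3 bp
  [46,53): 7 bp
  [53,60): 7 bp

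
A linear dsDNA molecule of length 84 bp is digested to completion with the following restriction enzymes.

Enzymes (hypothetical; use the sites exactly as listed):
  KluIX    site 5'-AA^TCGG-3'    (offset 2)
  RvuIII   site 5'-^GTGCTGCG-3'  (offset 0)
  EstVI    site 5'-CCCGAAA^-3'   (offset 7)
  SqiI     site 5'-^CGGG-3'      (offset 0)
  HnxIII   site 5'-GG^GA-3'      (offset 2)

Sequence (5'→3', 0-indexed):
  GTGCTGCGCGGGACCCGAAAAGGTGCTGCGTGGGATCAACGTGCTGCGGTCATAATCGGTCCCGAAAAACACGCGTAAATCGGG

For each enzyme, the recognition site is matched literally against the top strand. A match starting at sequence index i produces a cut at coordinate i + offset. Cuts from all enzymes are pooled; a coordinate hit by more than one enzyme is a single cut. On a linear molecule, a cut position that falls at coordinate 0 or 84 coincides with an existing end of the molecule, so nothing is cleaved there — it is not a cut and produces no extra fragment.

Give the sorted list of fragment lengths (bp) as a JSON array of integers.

[1,2,3,4,7,8,9,11,12,12,15]

Site scan:
  KluIX AATCGG/2: at [53, 77] ⇒ [55, 79]
  RvuIII GTGCTGCG/0: at [0, 22, 40] ⇒ [22, 40] (position 0 is a terminus of the linear molecule — no cut)
  EstVI CCCGAAA/7: at [13, 60] ⇒ [20, 67]
  SqiI CGGG/0: at [8, 80] ⇒ [8, 80]
  HnxIII GGGA/2: at [9, 31] ⇒ [11, 33]

All cut coordinates (distinct, sorted): [8, 11, 20, 22, 33, 40, 55, 67, 79, 80]

Fragment lengths:
  [0,8): 8 bp
  [8,11): 3 bp
  [11,20): 9 bp
  [20,22): 2 bp
  [22,33): 11 bp
  [33,40): 7 bp
  [40,55): 15 bp
  [55,67): 12 bp
  [67,79): 12 bp
  [79,80): 1 bp
  [80,84): 4 bp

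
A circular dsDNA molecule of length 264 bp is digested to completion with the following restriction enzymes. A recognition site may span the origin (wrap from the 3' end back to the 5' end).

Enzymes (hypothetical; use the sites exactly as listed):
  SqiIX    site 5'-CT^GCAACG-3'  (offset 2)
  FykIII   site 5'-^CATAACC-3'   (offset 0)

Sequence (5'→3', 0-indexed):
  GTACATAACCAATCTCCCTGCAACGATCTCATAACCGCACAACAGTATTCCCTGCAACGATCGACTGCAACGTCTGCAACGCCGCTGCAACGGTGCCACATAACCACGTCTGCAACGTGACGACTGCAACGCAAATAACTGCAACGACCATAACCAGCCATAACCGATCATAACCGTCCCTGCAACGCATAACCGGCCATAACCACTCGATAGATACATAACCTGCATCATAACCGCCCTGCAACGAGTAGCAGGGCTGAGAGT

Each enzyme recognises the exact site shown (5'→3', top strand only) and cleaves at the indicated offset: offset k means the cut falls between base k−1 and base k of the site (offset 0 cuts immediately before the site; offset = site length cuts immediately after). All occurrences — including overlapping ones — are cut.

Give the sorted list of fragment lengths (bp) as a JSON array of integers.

Site scan:
  SqiIX (CTGCAACG, off=2): starts [17, 51, 64, 73, 84, 109, 123, 138, 179, 238] → cuts [19, 53, 66, 75, 86, 111, 125, 140, 181, 240]
  FykIII (CATAACC, off=0): starts [3, 29, 98, 148, 158, 168, 187, 197, 216, 228] → cuts [3, 29, 98, 148, 158, 168, 187, 197, 216, 228]

All cut coordinates (distinct, sorted): [3, 19, 29, 53, 66, 75, 86, 98, 111, 125, 140, 148, 158, 168, 181, 187, 197, 216, 228, 240]

Fragments:
  3→19: 16 bp
  19→29: 10 bp
  29→53: 24 bp
  53→66: 13 bp
  66→75: 9 bp
  75→86: 11 bp
  86→98: 12 bp
  98→111: 13 bp
  111→125: 14 bp
  125→140: 15 bp
  140→148: 8 bp
  148→158: 10 bp
  158→168: 10 bp
  168→181: 13 bp
  181→187: 6 bp
  187→197: 10 bp
  197→216: 19 bp
  216→228: 12 bp
  228→240: 12 bp
  240→3 (wrap): 264-240+3 = 27 bp

[6,8,9,10,10,10,10,11,12,12,12,13,13,13,14,15,16,19,24,27]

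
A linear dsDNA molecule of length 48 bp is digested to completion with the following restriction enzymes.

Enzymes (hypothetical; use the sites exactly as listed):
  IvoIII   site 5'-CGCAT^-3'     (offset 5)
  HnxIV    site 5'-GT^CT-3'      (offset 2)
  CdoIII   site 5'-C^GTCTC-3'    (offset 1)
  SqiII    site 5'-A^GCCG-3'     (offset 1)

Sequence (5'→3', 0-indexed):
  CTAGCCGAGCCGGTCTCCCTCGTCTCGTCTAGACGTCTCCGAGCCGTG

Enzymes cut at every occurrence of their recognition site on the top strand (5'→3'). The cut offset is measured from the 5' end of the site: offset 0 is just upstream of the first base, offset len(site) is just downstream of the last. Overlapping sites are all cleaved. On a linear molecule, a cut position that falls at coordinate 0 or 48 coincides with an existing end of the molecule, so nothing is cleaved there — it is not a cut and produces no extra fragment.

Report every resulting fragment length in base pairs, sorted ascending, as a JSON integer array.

[2,2,3,5,5,6,6,6,6,7]

Per-enzyme occurrences:
  IvoIII (CGCAT, off=5): no sites
  HnxIV GTCT/2: at [12, 21, 26, 34] ⇒ [14, 23, 28, 36]
  CdoIII CGTCTC/1: at [20, 33] ⇒ [21, 34]
  SqiII AGCCG/1: at [2, 7, 41] ⇒ [3, 8, 42]

Pooled cuts: [3, 8, 14, 21, 23, 28, 34, 36, 42]

Fragments:
  [0,3): 3 bp
  [3,8): 5 bp
  [8,14): 6 bp
  [14,21): 7 bp
  [21,23): 2 bp
  [23,28): 5 bp
  [28,34): 6 bp
  [34,36): 2 bp
  [36,42): 6 bp
  [42,48): 6 bp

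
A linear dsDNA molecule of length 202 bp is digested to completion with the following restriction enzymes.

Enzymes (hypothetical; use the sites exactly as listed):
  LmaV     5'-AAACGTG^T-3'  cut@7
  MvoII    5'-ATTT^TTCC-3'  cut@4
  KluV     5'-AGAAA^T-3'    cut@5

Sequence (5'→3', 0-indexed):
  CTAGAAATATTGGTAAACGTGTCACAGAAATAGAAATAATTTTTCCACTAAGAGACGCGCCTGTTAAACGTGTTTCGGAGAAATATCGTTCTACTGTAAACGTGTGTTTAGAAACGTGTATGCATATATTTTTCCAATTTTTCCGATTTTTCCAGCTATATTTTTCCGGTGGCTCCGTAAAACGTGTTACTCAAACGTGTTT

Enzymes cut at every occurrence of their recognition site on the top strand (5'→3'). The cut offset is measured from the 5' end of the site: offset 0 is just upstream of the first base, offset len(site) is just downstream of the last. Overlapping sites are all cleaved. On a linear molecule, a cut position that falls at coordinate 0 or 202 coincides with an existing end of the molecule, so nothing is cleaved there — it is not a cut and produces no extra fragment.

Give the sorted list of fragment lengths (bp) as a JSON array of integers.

[3,6,6,7,9,9,9,11,13,13,14,14,14,21,23,30]

Site scan:
  LmaV AAACGTGT/7: at [14, 65, 97, 111, 179, 192] ⇒ [21, 72, 104, 118, 186, 199]
  MvoII ATTTTTCC/4: at [38, 127, 136, 145, 159] ⇒ [42, 131, 140, 149, 163]
  KluV AGAAAT/5: at [2, 25, 31, 78] ⇒ [7, 30, 36, 83]

Pooled cuts: [7, 21, 30, 36, 42, 72, 83, 104, 118, 131, 140, 149, 163, 186, 199]

Fragment lengths:
  [0,7): 7 bp
  [7,21): 14 bp
  [21,30): 9 bp
  [30,36): 6 bp
  [36,42): 6 bp
  [42,72): 30 bp
  [72,83): 11 bp
  [83,104): 21 bp
  [104,118): 14 bp
  [118,131): 13 bp
  [131,140): 9 bp
  [140,149): 9 bp
  [149,163): 14 bp
  [163,186): 23 bp
  [186,199): 13 bp
  [199,202): 3 bp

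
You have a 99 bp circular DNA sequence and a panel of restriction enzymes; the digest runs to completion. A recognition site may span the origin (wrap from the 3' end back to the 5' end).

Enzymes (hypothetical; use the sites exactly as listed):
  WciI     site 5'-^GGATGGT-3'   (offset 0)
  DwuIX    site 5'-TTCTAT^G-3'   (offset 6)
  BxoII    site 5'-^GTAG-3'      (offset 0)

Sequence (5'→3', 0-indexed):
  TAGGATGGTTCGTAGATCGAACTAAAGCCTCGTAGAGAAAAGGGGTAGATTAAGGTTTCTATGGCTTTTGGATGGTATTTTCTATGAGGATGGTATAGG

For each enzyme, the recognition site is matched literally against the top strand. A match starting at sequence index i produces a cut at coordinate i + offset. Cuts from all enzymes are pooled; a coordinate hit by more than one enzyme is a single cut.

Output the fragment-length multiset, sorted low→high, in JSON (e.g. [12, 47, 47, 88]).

Per-enzyme occurrences:
  WciI GGATGGT/0: at [2, 69, 87] ⇒ [2, 69, 87]
  DwuIX TTCTATG/6: at [56, 79] ⇒ [62, 85]
  BxoII GTAG/0: at [11, 31, 44, 98] ⇒ [11, 31, 44, 98]

All cut coordinates (distinct, sorted): [2, 11, 31, 44, 62, 69, 85, 87, 98]

Fragments:
  2→11: 9 bp
  11→31: 20 bp
  31→44: 13 bp
  44→62: 18 bp
  62→69: 7 bp
  69→85: 16 bp
  85→87: 2 bp
  87→98: 11 bp
  98→2 (wrap): 99-98+2 = 3 bp

[2,3,7,9,11,13,16,18,20]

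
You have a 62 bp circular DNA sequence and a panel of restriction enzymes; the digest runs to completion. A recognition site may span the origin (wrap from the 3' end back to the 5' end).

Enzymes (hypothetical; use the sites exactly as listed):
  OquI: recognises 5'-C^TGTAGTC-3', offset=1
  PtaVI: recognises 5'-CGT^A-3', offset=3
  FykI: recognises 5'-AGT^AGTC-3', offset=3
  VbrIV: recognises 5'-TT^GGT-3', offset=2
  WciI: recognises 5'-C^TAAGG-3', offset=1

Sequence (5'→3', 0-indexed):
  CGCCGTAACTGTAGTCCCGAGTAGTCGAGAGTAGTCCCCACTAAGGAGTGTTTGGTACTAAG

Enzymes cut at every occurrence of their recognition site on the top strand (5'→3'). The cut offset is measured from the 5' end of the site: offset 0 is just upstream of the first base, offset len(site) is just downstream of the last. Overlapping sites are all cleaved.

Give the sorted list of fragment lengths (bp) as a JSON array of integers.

Scan for sites:
  OquI CTGTAGTC/1: at [8] ⇒ [9]
  PtaVI CGTA/3: at [3] ⇒ [6]
  FykI AGTAGTC/3: at [19, 29] ⇒ [22, 32]
  VbrIV TTGGT/2: at [51] ⇒ [53]
  WciI CTAAGG/1: at [40] ⇒ [41]

Pooled cuts: [6, 9, 22, 32, 41, 53]

Fragment lengths:
  6→9: 3 bp
  9→22: 13 bp
  22→32: 10 bp
  32→41: 9 bp
  41→53: 12 bp
  53→6 (wrap): 62-53+6 = 15 bp

[3,9,10,12,13,15]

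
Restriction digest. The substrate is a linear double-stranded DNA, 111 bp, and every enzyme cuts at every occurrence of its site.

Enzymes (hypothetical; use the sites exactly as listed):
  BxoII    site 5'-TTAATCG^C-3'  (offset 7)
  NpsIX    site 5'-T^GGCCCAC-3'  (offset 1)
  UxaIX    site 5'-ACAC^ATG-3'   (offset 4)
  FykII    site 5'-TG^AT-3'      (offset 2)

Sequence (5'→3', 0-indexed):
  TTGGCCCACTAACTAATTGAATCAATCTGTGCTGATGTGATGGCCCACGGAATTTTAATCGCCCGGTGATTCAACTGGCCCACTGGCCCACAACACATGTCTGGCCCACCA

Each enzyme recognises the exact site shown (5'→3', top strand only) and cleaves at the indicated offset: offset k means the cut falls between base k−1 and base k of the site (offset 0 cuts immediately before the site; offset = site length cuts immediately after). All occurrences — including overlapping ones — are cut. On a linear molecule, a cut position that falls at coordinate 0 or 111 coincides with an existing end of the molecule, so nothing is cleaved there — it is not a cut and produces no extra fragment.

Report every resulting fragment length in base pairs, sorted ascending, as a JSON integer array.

[2,2,5,6,7,8,8,9,12,20,32]

Site scan:
  BxoII TTAATCGC/7: at [54] ⇒ [61]
  NpsIX TGGCCCAC/1: at [1, 40, 75, 83, 101] ⇒ [2, 41, 76, 84, 102]
  UxaIX ACACATG/4: at [92] ⇒ [96]
  FykII TGAT/2: at [32, 37, 66] ⇒ [34, 39, 68]

All cut coordinates (distinct, sorted): [2, 34, 39, 41, 61, 68, 76, 84, 96, 102]

Fragments:
  [0,2): 2 bp
  [2,34): 32 bp
  [34,39): 5 bp
  [39,41): 2 bp
  [41,61): 20 bp
  [61,68): 7 bp
  [68,76): 8 bp
  [76,84): 8 bp
  [84,96): 12 bp
  [96,102): 6 bp
  [102,111): 9 bp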